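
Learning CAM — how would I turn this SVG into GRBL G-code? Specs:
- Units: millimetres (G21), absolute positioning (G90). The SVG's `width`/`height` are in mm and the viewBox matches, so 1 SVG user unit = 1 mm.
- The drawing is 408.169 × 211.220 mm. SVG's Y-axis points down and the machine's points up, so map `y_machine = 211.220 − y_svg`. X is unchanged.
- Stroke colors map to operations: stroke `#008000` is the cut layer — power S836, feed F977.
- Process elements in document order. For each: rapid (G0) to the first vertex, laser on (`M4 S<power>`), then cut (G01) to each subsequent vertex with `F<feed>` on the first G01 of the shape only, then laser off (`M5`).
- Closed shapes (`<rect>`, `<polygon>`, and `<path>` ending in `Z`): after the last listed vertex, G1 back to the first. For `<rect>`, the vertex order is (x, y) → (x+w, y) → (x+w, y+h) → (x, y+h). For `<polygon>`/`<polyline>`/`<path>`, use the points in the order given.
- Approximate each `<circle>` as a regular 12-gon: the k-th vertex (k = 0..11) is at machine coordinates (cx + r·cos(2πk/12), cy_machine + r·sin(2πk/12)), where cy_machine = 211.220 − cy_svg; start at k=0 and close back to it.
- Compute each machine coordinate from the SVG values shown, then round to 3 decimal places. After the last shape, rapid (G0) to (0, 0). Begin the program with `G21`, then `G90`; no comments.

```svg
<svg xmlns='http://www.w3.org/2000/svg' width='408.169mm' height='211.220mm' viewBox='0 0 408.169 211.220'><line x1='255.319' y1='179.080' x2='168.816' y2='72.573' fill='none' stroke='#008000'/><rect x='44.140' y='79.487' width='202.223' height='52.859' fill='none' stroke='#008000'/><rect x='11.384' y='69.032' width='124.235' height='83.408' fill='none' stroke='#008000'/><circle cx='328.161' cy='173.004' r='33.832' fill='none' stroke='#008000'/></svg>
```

viewBox `0 0 408.169 211.220` with mm width/height → 1 unit = 1 mm. Flip: y_m = 211.220 − y_svg.

**Shape 1** — `<line>` line segment, stroke `#008000` → cut (S836, F977). Machine vertices: (255.319,32.140) → (168.816,138.647). Open path.

**Shape 2** — `<rect>` rectangle, stroke `#008000` → cut (S836, F977). Machine vertices: (44.140,131.733) → (246.363,131.733) → (246.363,78.874) → (44.140,78.874) → (44.140,131.733). Closed: final G1 returns to the first vertex.

**Shape 3** — `<rect>` rectangle, stroke `#008000` → cut (S836, F977). Machine vertices: (11.384,142.188) → (135.619,142.188) → (135.619,58.780) → (11.384,58.780) → (11.384,142.188). Closed: final G1 returns to the first vertex.

**Shape 4** — `<circle>` circle, stroke `#008000` → cut (S836, F977). Machine vertices: (361.993,38.216) → (357.460,55.132) → (345.077,67.515) → (328.161,72.048) → (311.245,67.515) → (298.862,55.132) → (294.329,38.216) → (298.862,21.300) → (311.245,8.917) → (328.161,4.384) → (345.077,8.917) → (357.460,21.300) → (361.993,38.216). Closed: final G1 returns to the first vertex.

G21
G90
G0 X255.319 Y32.140
M4 S836
G01 X168.816 Y138.647 F977
M5
G0 X44.140 Y131.733
M4 S836
G01 X246.363 Y131.733 F977
G01 X246.363 Y78.874
G01 X44.140 Y78.874
G01 X44.140 Y131.733
M5
G0 X11.384 Y142.188
M4 S836
G01 X135.619 Y142.188 F977
G01 X135.619 Y58.780
G01 X11.384 Y58.780
G01 X11.384 Y142.188
M5
G0 X361.993 Y38.216
M4 S836
G01 X357.460 Y55.132 F977
G01 X345.077 Y67.515
G01 X328.161 Y72.048
G01 X311.245 Y67.515
G01 X298.862 Y55.132
G01 X294.329 Y38.216
G01 X298.862 Y21.300
G01 X311.245 Y8.917
G01 X328.161 Y4.384
G01 X345.077 Y8.917
G01 X357.460 Y21.300
G01 X361.993 Y38.216
M5
G0 X0.000 Y0.000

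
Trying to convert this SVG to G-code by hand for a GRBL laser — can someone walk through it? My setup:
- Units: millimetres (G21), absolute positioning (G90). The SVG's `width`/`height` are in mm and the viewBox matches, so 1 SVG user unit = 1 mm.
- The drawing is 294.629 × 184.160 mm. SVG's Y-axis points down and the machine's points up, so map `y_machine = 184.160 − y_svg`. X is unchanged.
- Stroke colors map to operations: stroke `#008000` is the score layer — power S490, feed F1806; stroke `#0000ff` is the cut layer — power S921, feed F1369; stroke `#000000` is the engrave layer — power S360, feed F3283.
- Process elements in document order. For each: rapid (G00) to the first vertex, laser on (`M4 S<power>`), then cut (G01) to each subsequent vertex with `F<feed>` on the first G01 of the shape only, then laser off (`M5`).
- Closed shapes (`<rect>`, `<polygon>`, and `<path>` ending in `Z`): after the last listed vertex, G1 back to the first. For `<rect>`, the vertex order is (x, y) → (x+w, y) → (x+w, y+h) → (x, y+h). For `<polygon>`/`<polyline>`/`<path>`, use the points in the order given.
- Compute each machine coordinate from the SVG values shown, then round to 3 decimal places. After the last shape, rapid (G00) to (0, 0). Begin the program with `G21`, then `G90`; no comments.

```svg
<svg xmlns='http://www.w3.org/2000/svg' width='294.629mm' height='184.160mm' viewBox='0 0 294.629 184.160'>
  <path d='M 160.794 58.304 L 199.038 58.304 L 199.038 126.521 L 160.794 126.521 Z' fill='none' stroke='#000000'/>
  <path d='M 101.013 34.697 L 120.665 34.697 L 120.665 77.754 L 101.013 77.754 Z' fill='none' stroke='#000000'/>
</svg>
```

1 u = 1 mm; y_m = 184.160 − y.

[1] `<path>` rectangle, #000000→engrave S360 F3283: (160.794,125.856) → (199.038,125.856) → (199.038,57.639) → (160.794,57.639) → (160.794,125.856) (closed)

[2] `<path>` rectangle, #000000→engrave S360 F3283: (101.013,149.463) → (120.665,149.463) → (120.665,106.406) → (101.013,106.406) → (101.013,149.463) (closed)

G21
G90
G00 X160.794 Y125.856
M4 S360
G01 X199.038 Y125.856 F3283
G01 X199.038 Y57.639
G01 X160.794 Y57.639
G01 X160.794 Y125.856
M5
G00 X101.013 Y149.463
M4 S360
G01 X120.665 Y149.463 F3283
G01 X120.665 Y106.406
G01 X101.013 Y106.406
G01 X101.013 Y149.463
M5
G00 X0.000 Y0.000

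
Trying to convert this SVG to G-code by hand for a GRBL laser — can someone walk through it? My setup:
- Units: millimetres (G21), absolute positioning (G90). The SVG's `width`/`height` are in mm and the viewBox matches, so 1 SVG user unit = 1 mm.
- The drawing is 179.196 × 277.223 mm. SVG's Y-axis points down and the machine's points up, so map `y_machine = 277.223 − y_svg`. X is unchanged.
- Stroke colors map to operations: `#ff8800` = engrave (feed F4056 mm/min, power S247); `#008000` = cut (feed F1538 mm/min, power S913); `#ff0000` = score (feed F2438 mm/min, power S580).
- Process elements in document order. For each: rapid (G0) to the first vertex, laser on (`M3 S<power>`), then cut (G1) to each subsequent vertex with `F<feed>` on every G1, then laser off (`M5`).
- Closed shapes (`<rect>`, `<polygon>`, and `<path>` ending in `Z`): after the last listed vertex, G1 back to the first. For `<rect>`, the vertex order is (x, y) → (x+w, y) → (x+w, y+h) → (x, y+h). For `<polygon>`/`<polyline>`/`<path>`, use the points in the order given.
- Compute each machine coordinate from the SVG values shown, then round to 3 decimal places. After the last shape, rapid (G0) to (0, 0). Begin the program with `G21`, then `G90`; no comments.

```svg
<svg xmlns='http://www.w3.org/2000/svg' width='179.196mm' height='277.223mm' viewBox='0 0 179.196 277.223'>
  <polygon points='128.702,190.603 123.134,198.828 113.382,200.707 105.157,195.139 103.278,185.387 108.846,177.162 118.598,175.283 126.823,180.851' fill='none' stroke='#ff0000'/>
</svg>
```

G21
G90
G0 X128.702 Y86.620
M3 S580
G1 X123.134 Y78.395 F2438
G1 X113.382 Y76.516 F2438
G1 X105.157 Y82.084 F2438
G1 X103.278 Y91.836 F2438
G1 X108.846 Y100.061 F2438
G1 X118.598 Y101.940 F2438
G1 X126.823 Y96.372 F2438
G1 X128.702 Y86.620 F2438
M5
G0 X0.000 Y0.000

viewBox `0 0 179.196 277.223` with mm width/height → 1 unit = 1 mm. Flip: y_m = 277.223 − y_svg.

**Shape 1** — `<polygon>` regular polygon, stroke `#ff0000` → score (S580, F2438). Machine vertices: (128.702,86.620) → (123.134,78.395) → (113.382,76.516) → (105.157,82.084) → (103.278,91.836) → (108.846,100.061) → (118.598,101.940) → (126.823,96.372) → (128.702,86.620). Closed: final G1 returns to the first vertex.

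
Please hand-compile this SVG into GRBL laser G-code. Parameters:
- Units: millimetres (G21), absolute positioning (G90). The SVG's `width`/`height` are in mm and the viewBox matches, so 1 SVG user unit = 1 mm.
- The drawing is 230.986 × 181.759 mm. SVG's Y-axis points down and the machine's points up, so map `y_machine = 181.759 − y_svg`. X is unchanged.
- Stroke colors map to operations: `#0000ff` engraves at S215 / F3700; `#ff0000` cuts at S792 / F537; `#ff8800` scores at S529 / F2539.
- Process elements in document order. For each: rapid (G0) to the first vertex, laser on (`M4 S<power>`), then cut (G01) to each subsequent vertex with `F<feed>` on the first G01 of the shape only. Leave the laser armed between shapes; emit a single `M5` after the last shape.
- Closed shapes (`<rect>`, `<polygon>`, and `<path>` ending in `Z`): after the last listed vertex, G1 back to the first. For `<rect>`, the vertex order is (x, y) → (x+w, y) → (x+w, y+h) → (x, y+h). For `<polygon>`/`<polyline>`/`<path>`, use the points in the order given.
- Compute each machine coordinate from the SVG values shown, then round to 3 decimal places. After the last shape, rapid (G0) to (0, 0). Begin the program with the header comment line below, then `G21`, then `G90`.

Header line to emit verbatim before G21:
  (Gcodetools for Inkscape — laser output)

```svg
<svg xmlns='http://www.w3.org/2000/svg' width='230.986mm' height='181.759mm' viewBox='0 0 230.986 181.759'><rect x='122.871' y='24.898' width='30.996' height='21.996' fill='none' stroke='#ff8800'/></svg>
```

(Gcodetools for Inkscape — laser output)
G21
G90
G0 X122.871 Y156.861
M4 S529
G01 X153.867 Y156.861 F2539
G01 X153.867 Y134.865
G01 X122.871 Y134.865
G01 X122.871 Y156.861
M5
G0 X0.000 Y0.000

1 u = 1 mm; y_m = 181.759 − y.

[1] `<rect>` rectangle, #ff8800→score S529 F2539: (122.871,156.861) → (153.867,156.861) → (153.867,134.865) → (122.871,134.865) → (122.871,156.861) (closed)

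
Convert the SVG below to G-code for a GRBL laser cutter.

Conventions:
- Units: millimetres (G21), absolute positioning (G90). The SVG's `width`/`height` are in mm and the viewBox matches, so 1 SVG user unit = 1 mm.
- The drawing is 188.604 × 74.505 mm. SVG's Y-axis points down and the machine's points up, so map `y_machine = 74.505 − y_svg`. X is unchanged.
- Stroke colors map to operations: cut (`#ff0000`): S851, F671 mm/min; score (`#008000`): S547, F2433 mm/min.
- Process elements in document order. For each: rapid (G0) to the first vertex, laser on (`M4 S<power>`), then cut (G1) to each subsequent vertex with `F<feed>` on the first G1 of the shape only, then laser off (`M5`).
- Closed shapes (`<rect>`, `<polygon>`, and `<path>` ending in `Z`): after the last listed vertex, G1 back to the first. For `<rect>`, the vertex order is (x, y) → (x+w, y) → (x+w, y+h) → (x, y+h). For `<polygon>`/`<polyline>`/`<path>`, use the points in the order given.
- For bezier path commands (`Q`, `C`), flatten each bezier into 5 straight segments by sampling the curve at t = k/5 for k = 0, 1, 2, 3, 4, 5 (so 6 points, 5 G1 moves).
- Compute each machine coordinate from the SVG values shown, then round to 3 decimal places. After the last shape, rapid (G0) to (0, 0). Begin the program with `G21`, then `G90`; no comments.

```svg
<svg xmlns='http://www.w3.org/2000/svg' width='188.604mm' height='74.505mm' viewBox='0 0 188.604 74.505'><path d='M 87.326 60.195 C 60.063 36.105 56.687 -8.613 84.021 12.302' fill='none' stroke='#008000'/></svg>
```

G21
G90
G0 X87.326 Y14.310
M4 S547
G1 X73.889 Y30.549 F2433
G1 X66.513 Y47.599
G1 X65.524 Y61.318
G1 X71.251 Y67.566
G1 X84.021 Y62.203
M5
G0 X0.000 Y0.000

Since the viewBox matches the mm dimensions, user units are millimetres directly. The only transform is the Y-flip y_m = 74.505 − y_svg.

Shape 1 is a cubic bezier drawn with `<path>`. Its stroke #008000 means score at S547, F2433. After flipping Y the toolpath is (87.326,14.310) → (73.889,30.549) → (66.513,47.599) → (65.524,61.318) → (71.251,67.566) → (84.021,62.203).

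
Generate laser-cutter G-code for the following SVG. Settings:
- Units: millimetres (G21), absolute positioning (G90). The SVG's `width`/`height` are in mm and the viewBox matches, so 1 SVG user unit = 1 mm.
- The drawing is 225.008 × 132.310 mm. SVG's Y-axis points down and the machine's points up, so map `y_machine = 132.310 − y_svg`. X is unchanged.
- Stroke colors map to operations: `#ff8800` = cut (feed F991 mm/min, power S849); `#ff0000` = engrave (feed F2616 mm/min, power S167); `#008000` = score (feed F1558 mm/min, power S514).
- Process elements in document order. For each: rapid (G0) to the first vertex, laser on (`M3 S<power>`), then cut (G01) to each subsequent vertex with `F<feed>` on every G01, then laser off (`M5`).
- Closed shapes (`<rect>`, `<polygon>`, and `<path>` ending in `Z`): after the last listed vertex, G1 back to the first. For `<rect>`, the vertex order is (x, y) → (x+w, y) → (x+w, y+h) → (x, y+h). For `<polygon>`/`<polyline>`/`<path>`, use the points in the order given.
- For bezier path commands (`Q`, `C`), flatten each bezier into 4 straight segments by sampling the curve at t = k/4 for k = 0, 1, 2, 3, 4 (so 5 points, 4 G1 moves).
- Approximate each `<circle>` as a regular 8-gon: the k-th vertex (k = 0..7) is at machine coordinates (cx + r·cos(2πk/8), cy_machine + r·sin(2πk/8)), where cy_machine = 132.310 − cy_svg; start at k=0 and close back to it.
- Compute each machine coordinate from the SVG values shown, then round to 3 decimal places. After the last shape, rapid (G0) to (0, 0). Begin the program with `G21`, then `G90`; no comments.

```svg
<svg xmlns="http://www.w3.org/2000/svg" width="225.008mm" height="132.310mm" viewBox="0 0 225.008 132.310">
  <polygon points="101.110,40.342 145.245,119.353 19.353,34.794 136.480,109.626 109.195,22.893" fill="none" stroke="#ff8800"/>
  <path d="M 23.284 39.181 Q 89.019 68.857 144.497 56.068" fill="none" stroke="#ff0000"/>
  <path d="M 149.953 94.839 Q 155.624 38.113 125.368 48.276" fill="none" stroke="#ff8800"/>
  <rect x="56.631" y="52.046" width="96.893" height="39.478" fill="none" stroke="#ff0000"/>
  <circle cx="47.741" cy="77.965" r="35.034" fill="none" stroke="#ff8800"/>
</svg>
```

G21
G90
G0 X101.110 Y91.968
M3 S849
G01 X145.245 Y12.957 F991
G01 X19.353 Y97.516 F991
G01 X136.480 Y22.684 F991
G01 X109.195 Y109.417 F991
G01 X101.110 Y91.968 F991
M5
G0 X23.284 Y93.129
M3 S167
G01 X55.510 Y80.945 F2616
G01 X86.455 Y74.069 F2616
G01 X116.117 Y72.502 F2616
G01 X144.497 Y76.242 F2616
M5
G0 X149.953 Y37.471
M3 S849
G01 X150.543 Y61.653 F991
G01 X146.642 Y77.475 F991
G01 X138.251 Y84.935 F991
G01 X125.368 Y84.034 F991
M5
G0 X56.631 Y80.264
M3 S167
G01 X153.524 Y80.264 F2616
G01 X153.524 Y40.786 F2616
G01 X56.631 Y40.786 F2616
G01 X56.631 Y80.264 F2616
M5
G0 X82.775 Y54.345
M3 S849
G01 X72.514 Y79.118 F991
G01 X47.741 Y89.379 F991
G01 X22.968 Y79.118 F991
G01 X12.707 Y54.345 F991
G01 X22.968 Y29.572 F991
G01 X47.741 Y19.311 F991
G01 X72.514 Y29.572 F991
G01 X82.775 Y54.345 F991
M5
G0 X0.000 Y0.000

Since the viewBox matches the mm dimensions, user units are millimetres directly. The only transform is the Y-flip y_m = 132.310 − y_svg.

Shape 1 is a closed polygon drawn with `<polygon>`. Its stroke #ff8800 means cut at S849, F991. After flipping Y the toolpath is (101.110,91.968) → (145.245,12.957) → (19.353,97.516) → (136.480,22.684) → (109.195,109.417) → (101.110,91.968), returning to the start.

Shape 2 is a quadratic bezier drawn with `<path>`. Its stroke #ff0000 means engrave at S167, F2616. After flipping Y the toolpath is (23.284,93.129) → (55.510,80.945) → (86.455,74.069) → (116.117,72.502) → (144.497,76.242).

Shape 3 is a quadratic bezier drawn with `<path>`. Its stroke #ff8800 means cut at S849, F991. After flipping Y the toolpath is (149.953,37.471) → (150.543,61.653) → (146.642,77.475) → (138.251,84.935) → (125.368,84.034).

Shape 4 is a rectangle drawn with `<rect>`. Its stroke #ff0000 means engrave at S167, F2616. After flipping Y the toolpath is (56.631,80.264) → (153.524,80.264) → (153.524,40.786) → (56.631,40.786) → (56.631,80.264), returning to the start.

Shape 5 is a circle drawn with `<circle>`. Its stroke #ff8800 means cut at S849, F991. After flipping Y the toolpath is (82.775,54.345) → (72.514,79.118) → (47.741,89.379) → (22.968,79.118) → (12.707,54.345) → (22.968,29.572) → (47.741,19.311) → (72.514,29.572) → (82.775,54.345), returning to the start.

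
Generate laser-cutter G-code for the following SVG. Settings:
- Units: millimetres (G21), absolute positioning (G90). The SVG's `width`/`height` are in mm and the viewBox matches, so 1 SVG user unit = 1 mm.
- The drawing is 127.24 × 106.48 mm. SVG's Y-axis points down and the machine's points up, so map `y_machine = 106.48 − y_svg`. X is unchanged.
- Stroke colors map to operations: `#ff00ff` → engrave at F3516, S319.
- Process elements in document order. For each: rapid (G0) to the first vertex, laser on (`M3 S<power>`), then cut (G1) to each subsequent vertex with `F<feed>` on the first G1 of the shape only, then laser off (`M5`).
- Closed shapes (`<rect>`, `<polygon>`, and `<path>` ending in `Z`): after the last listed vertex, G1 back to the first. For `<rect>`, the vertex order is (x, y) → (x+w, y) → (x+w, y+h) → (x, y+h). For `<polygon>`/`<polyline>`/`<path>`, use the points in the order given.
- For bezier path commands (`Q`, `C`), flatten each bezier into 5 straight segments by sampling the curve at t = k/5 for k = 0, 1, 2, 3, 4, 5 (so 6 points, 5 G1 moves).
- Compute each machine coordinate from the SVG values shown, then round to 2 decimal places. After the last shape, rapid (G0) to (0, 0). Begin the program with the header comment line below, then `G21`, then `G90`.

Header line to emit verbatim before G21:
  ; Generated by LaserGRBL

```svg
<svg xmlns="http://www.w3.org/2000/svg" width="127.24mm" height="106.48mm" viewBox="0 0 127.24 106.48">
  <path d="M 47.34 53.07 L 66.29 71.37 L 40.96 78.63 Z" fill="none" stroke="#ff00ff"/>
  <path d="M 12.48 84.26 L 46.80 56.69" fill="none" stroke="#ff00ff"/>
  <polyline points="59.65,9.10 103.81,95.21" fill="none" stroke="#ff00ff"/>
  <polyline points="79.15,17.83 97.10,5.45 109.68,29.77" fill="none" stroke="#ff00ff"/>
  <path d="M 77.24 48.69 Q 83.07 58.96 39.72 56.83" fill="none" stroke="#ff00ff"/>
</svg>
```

1 u = 1 mm; y_m = 106.48 − y.

[1] `<path>` regular polygon, #ff00ff→engrave S319 F3516: (47.34,53.41) → (66.29,35.11) → (40.96,27.85) → (47.34,53.41) (closed)

[2] `<path>` line segment, #ff00ff→engrave S319 F3516: (12.48,22.22) → (46.80,49.79)

[3] `<polyline>` line segment, #ff00ff→engrave S319 F3516: (59.65,97.38) → (103.81,11.27)

[4] `<polyline>` open polyline, #ff00ff→engrave S319 F3516: (79.15,88.65) → (97.10,101.03) → (109.68,76.71)

[5] `<path>` quadratic bezier, #ff00ff→engrave S319 F3516: (77.24,57.79) → (77.60,54.18) → (74.04,51.56) → (66.53,49.93) → (55.09,49.29) → (39.72,49.65)

; Generated by LaserGRBL
G21
G90
G0 X47.34 Y53.41
M3 S319
G1 X66.29 Y35.11 F3516
G1 X40.96 Y27.85
G1 X47.34 Y53.41
M5
G0 X12.48 Y22.22
M3 S319
G1 X46.80 Y49.79 F3516
M5
G0 X59.65 Y97.38
M3 S319
G1 X103.81 Y11.27 F3516
M5
G0 X79.15 Y88.65
M3 S319
G1 X97.10 Y101.03 F3516
G1 X109.68 Y76.71
M5
G0 X77.24 Y57.79
M3 S319
G1 X77.60 Y54.18 F3516
G1 X74.04 Y51.56
G1 X66.53 Y49.93
G1 X55.09 Y49.29
G1 X39.72 Y49.65
M5
G0 X0.00 Y0.00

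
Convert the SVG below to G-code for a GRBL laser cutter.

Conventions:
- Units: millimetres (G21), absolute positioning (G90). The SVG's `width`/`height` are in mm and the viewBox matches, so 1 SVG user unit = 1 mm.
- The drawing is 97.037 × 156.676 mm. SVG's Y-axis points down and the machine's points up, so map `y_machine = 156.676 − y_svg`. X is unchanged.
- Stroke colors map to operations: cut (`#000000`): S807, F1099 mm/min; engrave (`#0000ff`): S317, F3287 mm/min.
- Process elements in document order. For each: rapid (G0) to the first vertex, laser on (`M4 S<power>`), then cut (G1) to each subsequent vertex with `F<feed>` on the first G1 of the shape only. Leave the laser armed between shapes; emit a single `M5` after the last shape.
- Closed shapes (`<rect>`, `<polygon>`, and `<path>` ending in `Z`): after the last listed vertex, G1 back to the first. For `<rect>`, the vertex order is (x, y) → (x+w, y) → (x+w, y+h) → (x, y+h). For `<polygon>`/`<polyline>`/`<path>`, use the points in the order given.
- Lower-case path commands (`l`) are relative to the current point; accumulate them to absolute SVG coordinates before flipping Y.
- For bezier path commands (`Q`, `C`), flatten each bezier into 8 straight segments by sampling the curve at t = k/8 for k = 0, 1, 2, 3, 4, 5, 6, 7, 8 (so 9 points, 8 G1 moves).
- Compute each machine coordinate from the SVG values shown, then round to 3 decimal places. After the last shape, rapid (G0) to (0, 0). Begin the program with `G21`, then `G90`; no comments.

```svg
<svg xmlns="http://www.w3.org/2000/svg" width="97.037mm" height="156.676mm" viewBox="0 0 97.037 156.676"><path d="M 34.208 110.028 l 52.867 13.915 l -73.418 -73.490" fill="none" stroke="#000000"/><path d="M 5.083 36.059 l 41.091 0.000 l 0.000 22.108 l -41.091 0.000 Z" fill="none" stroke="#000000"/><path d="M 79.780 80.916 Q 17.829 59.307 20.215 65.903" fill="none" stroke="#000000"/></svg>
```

G21
G90
G0 X34.208 Y46.648
M4 S807
G1 X87.075 Y32.733 F1099
G1 X13.657 Y106.223
G0 X5.083 Y120.617
M4 S807
G1 X46.174 Y120.617 F1099
G1 X46.174 Y98.509
G1 X5.083 Y98.509
G1 X5.083 Y120.617
G0 X79.780 Y75.760
M4 S807
G1 X65.298 Y80.722 F1099
G1 X52.826 Y84.802
G1 X42.364 Y88.000
G1 X33.913 Y90.318
G1 X27.473 Y91.754
G1 X23.043 Y92.308
G1 X20.624 Y91.981
G1 X20.215 Y90.773
M5
G0 X0.000 Y0.000

1 u = 1 mm; y_m = 156.676 − y.

[1] `<path>` open polyline, #000000→cut S807 F1099: (34.208,46.648) → (87.075,32.733) → (13.657,106.223)

[2] `<path>` rectangle, #000000→cut S807 F1099: (5.083,120.617) → (46.174,120.617) → (46.174,98.509) → (5.083,98.509) → (5.083,120.617) (closed)

[3] `<path>` quadratic bezier, #000000→cut S807 F1099: (79.780,75.760) → (65.298,80.722) → (52.826,84.802) → (42.364,88.000) → (33.913,90.318) → (27.473,91.754) → (23.043,92.308) → (20.624,91.981) → (20.215,90.773)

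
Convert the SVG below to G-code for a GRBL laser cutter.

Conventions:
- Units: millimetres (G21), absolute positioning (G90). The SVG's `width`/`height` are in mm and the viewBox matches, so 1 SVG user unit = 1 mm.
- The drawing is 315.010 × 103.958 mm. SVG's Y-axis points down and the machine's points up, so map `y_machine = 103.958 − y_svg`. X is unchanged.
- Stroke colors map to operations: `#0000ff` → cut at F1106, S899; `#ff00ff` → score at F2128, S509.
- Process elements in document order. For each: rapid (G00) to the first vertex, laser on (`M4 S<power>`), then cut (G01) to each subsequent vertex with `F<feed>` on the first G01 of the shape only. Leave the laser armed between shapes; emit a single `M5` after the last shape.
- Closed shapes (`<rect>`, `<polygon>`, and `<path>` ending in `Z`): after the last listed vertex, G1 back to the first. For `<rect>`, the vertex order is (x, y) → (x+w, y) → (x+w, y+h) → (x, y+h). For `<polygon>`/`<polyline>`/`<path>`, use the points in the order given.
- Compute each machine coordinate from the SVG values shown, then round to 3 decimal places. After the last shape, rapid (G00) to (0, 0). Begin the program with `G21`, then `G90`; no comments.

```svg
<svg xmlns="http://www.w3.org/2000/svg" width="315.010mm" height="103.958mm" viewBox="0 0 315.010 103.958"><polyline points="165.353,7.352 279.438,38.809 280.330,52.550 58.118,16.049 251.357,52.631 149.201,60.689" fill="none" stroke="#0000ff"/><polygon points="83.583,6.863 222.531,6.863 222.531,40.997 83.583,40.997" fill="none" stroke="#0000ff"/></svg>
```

Since the viewBox matches the mm dimensions, user units are millimetres directly. The only transform is the Y-flip y_m = 103.958 − y_svg.

Shape 1 is a open polyline drawn with `<polyline>`. Its stroke #0000ff means cut at S899, F1106. After flipping Y the toolpath is (165.353,96.606) → (279.438,65.149) → (280.330,51.408) → (58.118,87.909) → (251.357,51.327) → (149.201,43.269).

Shape 2 is a rectangle drawn with `<polygon>`. Its stroke #0000ff means cut at S899, F1106. After flipping Y the toolpath is (83.583,97.095) → (222.531,97.095) → (222.531,62.961) → (83.583,62.961) → (83.583,97.095), returning to the start.

G21
G90
G00 X165.353 Y96.606
M4 S899
G01 X279.438 Y65.149 F1106
G01 X280.330 Y51.408
G01 X58.118 Y87.909
G01 X251.357 Y51.327
G01 X149.201 Y43.269
G00 X83.583 Y97.095
M4 S899
G01 X222.531 Y97.095 F1106
G01 X222.531 Y62.961
G01 X83.583 Y62.961
G01 X83.583 Y97.095
M5
G00 X0.000 Y0.000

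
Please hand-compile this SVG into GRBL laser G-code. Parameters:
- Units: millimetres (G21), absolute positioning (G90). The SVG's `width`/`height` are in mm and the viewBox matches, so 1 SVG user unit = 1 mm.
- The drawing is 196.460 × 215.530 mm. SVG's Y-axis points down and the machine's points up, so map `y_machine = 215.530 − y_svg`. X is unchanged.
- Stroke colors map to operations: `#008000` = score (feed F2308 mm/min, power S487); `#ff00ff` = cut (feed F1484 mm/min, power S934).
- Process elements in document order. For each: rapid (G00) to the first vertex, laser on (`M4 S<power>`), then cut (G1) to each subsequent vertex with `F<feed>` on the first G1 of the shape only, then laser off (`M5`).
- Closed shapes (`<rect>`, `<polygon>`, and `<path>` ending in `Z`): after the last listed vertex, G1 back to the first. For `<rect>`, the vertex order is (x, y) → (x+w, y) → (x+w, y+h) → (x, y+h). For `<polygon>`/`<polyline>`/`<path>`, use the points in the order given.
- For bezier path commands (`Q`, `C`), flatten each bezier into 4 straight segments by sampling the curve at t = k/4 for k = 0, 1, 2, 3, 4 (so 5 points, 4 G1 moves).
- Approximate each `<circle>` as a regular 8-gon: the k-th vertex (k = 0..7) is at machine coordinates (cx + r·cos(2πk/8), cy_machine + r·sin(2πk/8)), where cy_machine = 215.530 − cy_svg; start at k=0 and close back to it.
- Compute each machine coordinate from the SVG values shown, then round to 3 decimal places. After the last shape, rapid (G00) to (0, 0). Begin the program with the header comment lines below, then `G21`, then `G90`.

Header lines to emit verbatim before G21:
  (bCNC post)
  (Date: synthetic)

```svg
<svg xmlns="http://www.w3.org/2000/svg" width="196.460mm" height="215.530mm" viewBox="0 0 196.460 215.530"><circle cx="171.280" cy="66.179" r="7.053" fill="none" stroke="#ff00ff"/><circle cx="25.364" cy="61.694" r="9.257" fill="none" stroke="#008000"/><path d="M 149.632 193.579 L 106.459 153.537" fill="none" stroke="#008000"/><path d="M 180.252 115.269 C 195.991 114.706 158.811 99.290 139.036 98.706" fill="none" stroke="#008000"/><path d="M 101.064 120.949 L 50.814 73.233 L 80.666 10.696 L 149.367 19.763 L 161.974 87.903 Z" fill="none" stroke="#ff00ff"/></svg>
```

Since the viewBox matches the mm dimensions, user units are millimetres directly. The only transform is the Y-flip y_m = 215.530 − y_svg.

Shape 1 is a circle drawn with `<circle>`. Its stroke #ff00ff means cut at S934, F1484. After flipping Y the toolpath is (178.333,149.351) → (176.267,154.338) → (171.280,156.404) → (166.293,154.338) → (164.227,149.351) → (166.293,144.364) → (171.280,142.298) → (176.267,144.364) → (178.333,149.351), returning to the start.

Shape 2 is a circle drawn with `<circle>`. Its stroke #008000 means score at S487, F2308. After flipping Y the toolpath is (34.621,153.836) → (31.910,160.382) → (25.364,163.093) → (18.818,160.382) → (16.107,153.836) → (18.818,147.290) → (25.364,144.579) → (31.910,147.290) → (34.621,153.836), returning to the start.

Shape 3 is a line segment drawn with `<path>`. Its stroke #008000 means score at S487, F2308. After flipping Y the toolpath is (149.632,21.951) → (106.459,61.993).

Shape 4 is a cubic bezier drawn with `<path>`. Its stroke #008000 means score at S487, F2308. After flipping Y the toolpath is (180.252,100.261) → (183.233,103.004) → (172.962,108.535) → (156.032,114.069) → (139.036,116.824).

Shape 5 is a regular polygon drawn with `<path>`. Its stroke #ff00ff means cut at S934, F1484. After flipping Y the toolpath is (101.064,94.581) → (50.814,142.297) → (80.666,204.834) → (149.367,195.767) → (161.974,127.627) → (101.064,94.581), returning to the start.

(bCNC post)
(Date: synthetic)
G21
G90
G00 X178.333 Y149.351
M4 S934
G1 X176.267 Y154.338 F1484
G1 X171.280 Y156.404
G1 X166.293 Y154.338
G1 X164.227 Y149.351
G1 X166.293 Y144.364
G1 X171.280 Y142.298
G1 X176.267 Y144.364
G1 X178.333 Y149.351
M5
G00 X34.621 Y153.836
M4 S487
G1 X31.910 Y160.382 F2308
G1 X25.364 Y163.093
G1 X18.818 Y160.382
G1 X16.107 Y153.836
G1 X18.818 Y147.290
G1 X25.364 Y144.579
G1 X31.910 Y147.290
G1 X34.621 Y153.836
M5
G00 X149.632 Y21.951
M4 S487
G1 X106.459 Y61.993 F2308
M5
G00 X180.252 Y100.261
M4 S487
G1 X183.233 Y103.004 F2308
G1 X172.962 Y108.535
G1 X156.032 Y114.069
G1 X139.036 Y116.824
M5
G00 X101.064 Y94.581
M4 S934
G1 X50.814 Y142.297 F1484
G1 X80.666 Y204.834
G1 X149.367 Y195.767
G1 X161.974 Y127.627
G1 X101.064 Y94.581
M5
G00 X0.000 Y0.000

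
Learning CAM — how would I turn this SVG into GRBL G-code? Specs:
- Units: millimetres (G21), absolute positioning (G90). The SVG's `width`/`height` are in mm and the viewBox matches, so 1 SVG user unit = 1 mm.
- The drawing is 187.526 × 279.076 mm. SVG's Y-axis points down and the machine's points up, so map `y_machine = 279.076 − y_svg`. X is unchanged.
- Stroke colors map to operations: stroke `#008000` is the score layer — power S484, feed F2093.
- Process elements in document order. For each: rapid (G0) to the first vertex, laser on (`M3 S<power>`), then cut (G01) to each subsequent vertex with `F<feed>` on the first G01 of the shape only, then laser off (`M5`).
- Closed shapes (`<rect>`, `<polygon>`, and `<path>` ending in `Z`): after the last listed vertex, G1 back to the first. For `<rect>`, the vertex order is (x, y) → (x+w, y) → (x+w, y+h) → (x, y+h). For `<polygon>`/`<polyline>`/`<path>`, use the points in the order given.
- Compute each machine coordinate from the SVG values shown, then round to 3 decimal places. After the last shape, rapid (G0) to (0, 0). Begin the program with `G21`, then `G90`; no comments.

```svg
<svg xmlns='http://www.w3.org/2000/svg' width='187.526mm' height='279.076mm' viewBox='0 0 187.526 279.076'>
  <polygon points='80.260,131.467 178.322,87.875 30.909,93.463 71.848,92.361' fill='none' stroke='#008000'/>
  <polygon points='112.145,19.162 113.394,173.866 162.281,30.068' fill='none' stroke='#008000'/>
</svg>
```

G21
G90
G0 X80.260 Y147.609
M3 S484
G01 X178.322 Y191.201 F2093
G01 X30.909 Y185.613
G01 X71.848 Y186.715
G01 X80.260 Y147.609
M5
G0 X112.145 Y259.914
M3 S484
G01 X113.394 Y105.210 F2093
G01 X162.281 Y249.008
G01 X112.145 Y259.914
M5
G0 X0.000 Y0.000

1 u = 1 mm; y_m = 279.076 − y.

[1] `<polygon>` closed polygon, #008000→score S484 F2093: (80.260,147.609) → (178.322,191.201) → (30.909,185.613) → (71.848,186.715) → (80.260,147.609) (closed)

[2] `<polygon>` closed polygon, #008000→score S484 F2093: (112.145,259.914) → (113.394,105.210) → (162.281,249.008) → (112.145,259.914) (closed)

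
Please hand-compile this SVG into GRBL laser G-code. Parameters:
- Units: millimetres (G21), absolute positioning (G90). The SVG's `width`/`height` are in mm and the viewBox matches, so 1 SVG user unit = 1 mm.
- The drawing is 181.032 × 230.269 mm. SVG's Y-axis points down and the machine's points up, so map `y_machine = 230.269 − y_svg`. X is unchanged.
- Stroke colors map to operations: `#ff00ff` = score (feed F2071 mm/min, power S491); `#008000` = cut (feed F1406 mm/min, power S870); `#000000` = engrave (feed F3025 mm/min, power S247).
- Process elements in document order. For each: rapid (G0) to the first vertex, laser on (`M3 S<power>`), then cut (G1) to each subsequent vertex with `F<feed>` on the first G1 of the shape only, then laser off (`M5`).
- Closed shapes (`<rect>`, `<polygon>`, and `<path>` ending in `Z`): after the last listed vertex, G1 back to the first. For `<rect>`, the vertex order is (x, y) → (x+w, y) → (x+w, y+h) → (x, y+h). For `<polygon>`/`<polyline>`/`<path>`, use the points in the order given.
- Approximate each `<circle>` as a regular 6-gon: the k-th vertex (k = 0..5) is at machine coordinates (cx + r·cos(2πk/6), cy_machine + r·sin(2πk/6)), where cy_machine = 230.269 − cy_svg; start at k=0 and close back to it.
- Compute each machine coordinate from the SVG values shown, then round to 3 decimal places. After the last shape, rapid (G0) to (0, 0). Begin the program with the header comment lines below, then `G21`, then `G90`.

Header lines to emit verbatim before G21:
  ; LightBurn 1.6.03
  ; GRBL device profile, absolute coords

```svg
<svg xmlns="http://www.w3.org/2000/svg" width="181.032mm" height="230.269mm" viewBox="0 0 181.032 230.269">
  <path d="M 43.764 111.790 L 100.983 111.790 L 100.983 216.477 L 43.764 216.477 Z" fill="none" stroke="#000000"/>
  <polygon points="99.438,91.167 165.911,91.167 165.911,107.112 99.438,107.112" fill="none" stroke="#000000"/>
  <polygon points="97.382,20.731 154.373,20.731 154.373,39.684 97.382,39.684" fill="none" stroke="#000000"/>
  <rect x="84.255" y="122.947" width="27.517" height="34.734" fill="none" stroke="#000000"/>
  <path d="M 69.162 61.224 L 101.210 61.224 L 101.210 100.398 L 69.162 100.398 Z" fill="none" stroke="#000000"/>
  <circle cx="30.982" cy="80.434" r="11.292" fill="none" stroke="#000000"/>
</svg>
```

Since the viewBox matches the mm dimensions, user units are millimetres directly. The only transform is the Y-flip y_m = 230.269 − y_svg.

Shape 1 is a rectangle drawn with `<path>`. Its stroke #000000 means engrave at S247, F3025. After flipping Y the toolpath is (43.764,118.479) → (100.983,118.479) → (100.983,13.792) → (43.764,13.792) → (43.764,118.479), returning to the start.

Shape 2 is a rectangle drawn with `<polygon>`. Its stroke #000000 means engrave at S247, F3025. After flipping Y the toolpath is (99.438,139.102) → (165.911,139.102) → (165.911,123.157) → (99.438,123.157) → (99.438,139.102), returning to the start.

Shape 3 is a rectangle drawn with `<polygon>`. Its stroke #000000 means engrave at S247, F3025. After flipping Y the toolpath is (97.382,209.538) → (154.373,209.538) → (154.373,190.585) → (97.382,190.585) → (97.382,209.538), returning to the start.

Shape 4 is a rectangle drawn with `<rect>`. Its stroke #000000 means engrave at S247, F3025. After flipping Y the toolpath is (84.255,107.322) → (111.772,107.322) → (111.772,72.588) → (84.255,72.588) → (84.255,107.322), returning to the start.

Shape 5 is a rectangle drawn with `<path>`. Its stroke #000000 means engrave at S247, F3025. After flipping Y the toolpath is (69.162,169.045) → (101.210,169.045) → (101.210,129.871) → (69.162,129.871) → (69.162,169.045), returning to the start.

Shape 6 is a circle drawn with `<circle>`. Its stroke #000000 means engrave at S247, F3025. After flipping Y the toolpath is (42.274,149.835) → (36.628,159.614) → (25.336,159.614) → (19.690,149.835) → (25.336,140.056) → (36.628,140.056) → (42.274,149.835), returning to the start.

; LightBurn 1.6.03
; GRBL device profile, absolute coords
G21
G90
G0 X43.764 Y118.479
M3 S247
G1 X100.983 Y118.479 F3025
G1 X100.983 Y13.792
G1 X43.764 Y13.792
G1 X43.764 Y118.479
M5
G0 X99.438 Y139.102
M3 S247
G1 X165.911 Y139.102 F3025
G1 X165.911 Y123.157
G1 X99.438 Y123.157
G1 X99.438 Y139.102
M5
G0 X97.382 Y209.538
M3 S247
G1 X154.373 Y209.538 F3025
G1 X154.373 Y190.585
G1 X97.382 Y190.585
G1 X97.382 Y209.538
M5
G0 X84.255 Y107.322
M3 S247
G1 X111.772 Y107.322 F3025
G1 X111.772 Y72.588
G1 X84.255 Y72.588
G1 X84.255 Y107.322
M5
G0 X69.162 Y169.045
M3 S247
G1 X101.210 Y169.045 F3025
G1 X101.210 Y129.871
G1 X69.162 Y129.871
G1 X69.162 Y169.045
M5
G0 X42.274 Y149.835
M3 S247
G1 X36.628 Y159.614 F3025
G1 X25.336 Y159.614
G1 X19.690 Y149.835
G1 X25.336 Y140.056
G1 X36.628 Y140.056
G1 X42.274 Y149.835
M5
G0 X0.000 Y0.000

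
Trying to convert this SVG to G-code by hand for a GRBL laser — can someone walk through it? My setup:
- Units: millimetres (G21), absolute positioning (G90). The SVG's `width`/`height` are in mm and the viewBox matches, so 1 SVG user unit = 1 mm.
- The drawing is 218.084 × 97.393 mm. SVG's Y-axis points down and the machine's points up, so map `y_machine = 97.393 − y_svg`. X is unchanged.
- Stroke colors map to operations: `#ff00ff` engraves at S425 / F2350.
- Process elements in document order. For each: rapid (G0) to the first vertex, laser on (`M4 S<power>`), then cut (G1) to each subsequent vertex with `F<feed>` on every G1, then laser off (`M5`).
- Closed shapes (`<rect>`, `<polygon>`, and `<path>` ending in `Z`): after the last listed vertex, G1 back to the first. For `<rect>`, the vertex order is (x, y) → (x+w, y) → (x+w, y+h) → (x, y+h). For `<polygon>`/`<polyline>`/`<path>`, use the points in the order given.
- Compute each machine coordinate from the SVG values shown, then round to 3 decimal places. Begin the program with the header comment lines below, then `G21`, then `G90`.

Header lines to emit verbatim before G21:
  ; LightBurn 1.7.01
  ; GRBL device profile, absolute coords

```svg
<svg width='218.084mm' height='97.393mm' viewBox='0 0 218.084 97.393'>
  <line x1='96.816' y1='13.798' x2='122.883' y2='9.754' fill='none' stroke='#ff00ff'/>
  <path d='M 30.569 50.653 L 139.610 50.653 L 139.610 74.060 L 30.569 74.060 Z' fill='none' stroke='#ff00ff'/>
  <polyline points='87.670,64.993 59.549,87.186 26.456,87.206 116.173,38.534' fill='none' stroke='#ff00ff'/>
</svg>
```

; LightBurn 1.7.01
; GRBL device profile, absolute coords
G21
G90
G0 X96.816 Y83.595
M4 S425
G1 X122.883 Y87.639 F2350
M5
G0 X30.569 Y46.740
M4 S425
G1 X139.610 Y46.740 F2350
G1 X139.610 Y23.333 F2350
G1 X30.569 Y23.333 F2350
G1 X30.569 Y46.740 F2350
M5
G0 X87.670 Y32.400
M4 S425
G1 X59.549 Y10.207 F2350
G1 X26.456 Y10.187 F2350
G1 X116.173 Y58.859 F2350
M5

viewBox `0 0 218.084 97.393` with mm width/height → 1 unit = 1 mm. Flip: y_m = 97.393 − y_svg.

**Shape 1** — `<line>` line segment, stroke `#ff00ff` → engrave (S425, F2350). Machine vertices: (96.816,83.595) → (122.883,87.639). Open path.

**Shape 2** — `<path>` rectangle, stroke `#ff00ff` → engrave (S425, F2350). Machine vertices: (30.569,46.740) → (139.610,46.740) → (139.610,23.333) → (30.569,23.333) → (30.569,46.740). Closed: final G1 returns to the first vertex.

**Shape 3** — `<polyline>` open polyline, stroke `#ff00ff` → engrave (S425, F2350). Machine vertices: (87.670,32.400) → (59.549,10.207) → (26.456,10.187) → (116.173,58.859). Open path.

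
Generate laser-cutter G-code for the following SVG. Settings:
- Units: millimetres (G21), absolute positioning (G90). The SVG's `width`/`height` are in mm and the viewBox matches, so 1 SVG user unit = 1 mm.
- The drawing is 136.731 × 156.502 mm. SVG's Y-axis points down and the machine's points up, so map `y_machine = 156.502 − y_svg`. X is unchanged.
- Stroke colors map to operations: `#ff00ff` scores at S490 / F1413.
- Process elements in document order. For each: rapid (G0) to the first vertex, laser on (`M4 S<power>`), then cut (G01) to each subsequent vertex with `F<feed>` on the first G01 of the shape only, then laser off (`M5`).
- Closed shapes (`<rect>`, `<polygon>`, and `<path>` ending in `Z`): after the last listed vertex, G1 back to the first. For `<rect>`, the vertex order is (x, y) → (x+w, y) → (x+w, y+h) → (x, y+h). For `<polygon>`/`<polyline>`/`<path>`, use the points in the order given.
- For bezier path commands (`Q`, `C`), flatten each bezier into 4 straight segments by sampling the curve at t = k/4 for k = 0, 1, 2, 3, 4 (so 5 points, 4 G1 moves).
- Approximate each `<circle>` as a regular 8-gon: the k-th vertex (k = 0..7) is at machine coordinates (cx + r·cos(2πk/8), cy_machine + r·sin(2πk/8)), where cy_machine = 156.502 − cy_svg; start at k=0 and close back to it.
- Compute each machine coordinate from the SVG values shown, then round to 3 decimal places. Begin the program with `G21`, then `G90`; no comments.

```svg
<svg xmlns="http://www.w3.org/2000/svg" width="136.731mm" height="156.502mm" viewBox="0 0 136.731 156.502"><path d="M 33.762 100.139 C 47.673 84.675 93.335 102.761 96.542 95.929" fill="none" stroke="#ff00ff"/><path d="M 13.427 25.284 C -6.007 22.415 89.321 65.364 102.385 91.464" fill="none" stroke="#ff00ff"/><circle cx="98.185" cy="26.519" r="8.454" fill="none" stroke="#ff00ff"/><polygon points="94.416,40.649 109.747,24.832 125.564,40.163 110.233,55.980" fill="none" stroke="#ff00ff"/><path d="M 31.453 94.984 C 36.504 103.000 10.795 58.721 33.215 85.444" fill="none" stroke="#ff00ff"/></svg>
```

G21
G90
G0 X33.762 Y56.363
M4 S490
G01 X48.989 Y62.584 F1413
G01 X69.166 Y61.705
G01 X87.336 Y59.208
G01 X96.542 Y60.573
M5
G0 X13.427 Y131.218
M4 S490
G01 X17.291 Y125.758 F1413
G01 X45.719 Y108.991
G01 X80.241 Y86.793
G01 X102.385 Y65.038
M5
G0 X106.639 Y129.983
M4 S490
G01 X104.163 Y135.961 F1413
G01 X98.185 Y138.437
G01 X92.207 Y135.961
G01 X89.731 Y129.983
G01 X92.207 Y124.005
G01 X98.185 Y121.529
G01 X104.163 Y124.005
G01 X106.639 Y129.983
M5
G0 X94.416 Y115.853
M4 S490
G01 X109.747 Y131.670 F1413
G01 X125.564 Y116.339
G01 X110.233 Y100.522
G01 X94.416 Y115.853
M5
G0 X31.453 Y61.518
M4 S490
G01 X30.706 Y63.385 F1413
G01 X25.821 Y73.303
G01 X24.192 Y79.714
G01 X33.215 Y71.058
M5

1 u = 1 mm; y_m = 156.502 − y.

[1] `<path>` cubic bezier, #ff00ff→score S490 F1413: (33.762,56.363) → (48.989,62.584) → (69.166,61.705) → (87.336,59.208) → (96.542,60.573)

[2] `<path>` cubic bezier, #ff00ff→score S490 F1413: (13.427,131.218) → (17.291,125.758) → (45.719,108.991) → (80.241,86.793) → (102.385,65.038)

[3] `<circle>` circle, #ff00ff→score S490 F1413: (106.639,129.983) → (104.163,135.961) → (98.185,138.437) → (92.207,135.961) → (89.731,129.983) → (92.207,124.005) → (98.185,121.529) → (104.163,124.005) → (106.639,129.983) (closed)

[4] `<polygon>` regular polygon, #ff00ff→score S490 F1413: (94.416,115.853) → (109.747,131.670) → (125.564,116.339) → (110.233,100.522) → (94.416,115.853) (closed)

[5] `<path>` cubic bezier, #ff00ff→score S490 F1413: (31.453,61.518) → (30.706,63.385) → (25.821,73.303) → (24.192,79.714) → (33.215,71.058)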